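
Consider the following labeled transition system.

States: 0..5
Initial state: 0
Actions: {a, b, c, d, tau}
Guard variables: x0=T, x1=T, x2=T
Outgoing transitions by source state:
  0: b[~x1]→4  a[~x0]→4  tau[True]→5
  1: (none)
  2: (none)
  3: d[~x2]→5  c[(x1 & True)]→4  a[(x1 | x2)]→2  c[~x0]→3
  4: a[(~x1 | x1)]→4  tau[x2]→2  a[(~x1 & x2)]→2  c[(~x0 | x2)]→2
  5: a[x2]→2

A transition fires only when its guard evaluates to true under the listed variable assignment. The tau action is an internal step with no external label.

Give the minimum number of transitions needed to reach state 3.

Answer: UNREACHABLE

Working:
BFS to 3:
  depth 0: {0}
  depth 1: {5}
  depth 2: {2}
3 never appears.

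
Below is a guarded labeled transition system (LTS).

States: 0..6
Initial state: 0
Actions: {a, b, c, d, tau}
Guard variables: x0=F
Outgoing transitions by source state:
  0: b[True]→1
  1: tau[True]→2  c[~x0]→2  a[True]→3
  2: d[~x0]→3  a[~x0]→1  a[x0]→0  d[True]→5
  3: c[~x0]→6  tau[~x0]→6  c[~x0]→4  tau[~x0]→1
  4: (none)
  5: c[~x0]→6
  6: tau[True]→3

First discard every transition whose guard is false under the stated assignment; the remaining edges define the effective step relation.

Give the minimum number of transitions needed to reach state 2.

Layered search for 2:
  L0 = {0}
  L1 = {1}
  L2 = {2,3}
2 enters at depth 2; path b·c

Answer: 2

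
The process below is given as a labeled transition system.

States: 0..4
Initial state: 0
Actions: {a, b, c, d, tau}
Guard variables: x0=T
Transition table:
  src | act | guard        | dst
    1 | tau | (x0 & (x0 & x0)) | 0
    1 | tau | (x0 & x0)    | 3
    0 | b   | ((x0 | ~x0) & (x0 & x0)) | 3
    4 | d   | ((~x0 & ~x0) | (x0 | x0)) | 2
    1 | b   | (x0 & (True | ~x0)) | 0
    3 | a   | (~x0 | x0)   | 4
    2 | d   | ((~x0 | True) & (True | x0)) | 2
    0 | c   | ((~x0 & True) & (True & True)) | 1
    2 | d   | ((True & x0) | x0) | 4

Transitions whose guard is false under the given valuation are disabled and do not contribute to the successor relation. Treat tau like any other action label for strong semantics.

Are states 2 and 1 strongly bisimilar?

Bisimulation quotient by refinement:
  round 0: {{0,1,2,3,4}}
  round 1: {{0},{1},{2,4},{3}}
stable after 2 split(s): 4 block(s)
class of 2: {2,4}; class of 1: {1}

Answer: NOT BISIMILAR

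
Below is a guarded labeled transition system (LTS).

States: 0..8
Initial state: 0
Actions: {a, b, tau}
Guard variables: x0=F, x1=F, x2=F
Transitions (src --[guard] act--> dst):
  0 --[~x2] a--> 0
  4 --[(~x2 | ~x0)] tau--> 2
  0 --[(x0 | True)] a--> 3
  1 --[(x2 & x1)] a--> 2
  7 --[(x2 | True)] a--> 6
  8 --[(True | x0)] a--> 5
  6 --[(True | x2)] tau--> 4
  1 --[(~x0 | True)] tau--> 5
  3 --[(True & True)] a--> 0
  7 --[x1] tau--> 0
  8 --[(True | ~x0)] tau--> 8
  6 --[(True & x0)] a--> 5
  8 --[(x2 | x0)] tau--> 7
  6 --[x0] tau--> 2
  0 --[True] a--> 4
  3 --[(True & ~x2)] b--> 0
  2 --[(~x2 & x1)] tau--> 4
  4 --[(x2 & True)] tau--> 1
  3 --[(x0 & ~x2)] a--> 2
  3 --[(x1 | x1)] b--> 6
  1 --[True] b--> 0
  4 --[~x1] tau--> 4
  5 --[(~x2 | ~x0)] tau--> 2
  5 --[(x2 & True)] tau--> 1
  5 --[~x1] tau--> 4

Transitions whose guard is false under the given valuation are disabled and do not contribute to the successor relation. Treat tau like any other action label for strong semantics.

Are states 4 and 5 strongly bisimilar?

Refine partition for ~:
  π0 = {{0,1,2,3,4,5,6,7,8}}
  π1 = {{0,7},{1},{2},{3},{4,5,6},{8}}
  π2 = {{0},{1},{2},{3},{4,5},{6},{7},{8}}
Fixed point at round 3; 8 class(es).
[4]={4,5}  [5]={4,5}

Answer: BISIMILAR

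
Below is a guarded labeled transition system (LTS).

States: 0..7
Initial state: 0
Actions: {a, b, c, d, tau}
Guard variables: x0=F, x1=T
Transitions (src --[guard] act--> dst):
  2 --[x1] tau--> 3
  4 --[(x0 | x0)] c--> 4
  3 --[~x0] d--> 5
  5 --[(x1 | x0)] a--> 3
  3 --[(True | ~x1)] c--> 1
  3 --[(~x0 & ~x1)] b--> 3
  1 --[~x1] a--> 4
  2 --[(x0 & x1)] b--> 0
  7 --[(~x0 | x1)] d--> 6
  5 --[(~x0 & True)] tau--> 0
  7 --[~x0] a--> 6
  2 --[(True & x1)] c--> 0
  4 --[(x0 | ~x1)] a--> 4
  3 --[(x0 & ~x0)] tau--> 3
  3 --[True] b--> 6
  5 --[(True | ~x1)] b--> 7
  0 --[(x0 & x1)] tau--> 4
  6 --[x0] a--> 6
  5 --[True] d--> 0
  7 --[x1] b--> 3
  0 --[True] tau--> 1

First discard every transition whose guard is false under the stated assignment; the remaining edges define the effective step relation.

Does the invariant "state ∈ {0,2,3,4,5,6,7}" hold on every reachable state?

Allowed set {0,2,3,4,5,6,7}
Reachable = {0,1}
  0: safe
  1: VIOLATES
witness against invariant: tau → 1

Answer: INVARIANT VIOLATED at state 1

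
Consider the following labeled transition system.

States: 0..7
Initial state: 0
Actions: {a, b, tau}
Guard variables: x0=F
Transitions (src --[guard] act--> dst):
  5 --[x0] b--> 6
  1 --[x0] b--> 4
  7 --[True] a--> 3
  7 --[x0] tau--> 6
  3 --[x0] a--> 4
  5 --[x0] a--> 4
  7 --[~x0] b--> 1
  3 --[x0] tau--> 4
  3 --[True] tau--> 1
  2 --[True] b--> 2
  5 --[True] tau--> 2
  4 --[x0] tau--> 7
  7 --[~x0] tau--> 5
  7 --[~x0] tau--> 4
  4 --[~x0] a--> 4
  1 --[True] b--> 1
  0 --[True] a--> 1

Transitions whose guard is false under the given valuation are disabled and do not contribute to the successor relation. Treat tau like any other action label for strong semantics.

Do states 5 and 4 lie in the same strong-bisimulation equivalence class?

Answer: NOT BISIMILAR

Working:
Bisimulation quotient by refinement:
  π0 = {{0,1,2,3,4,5,6,7}}
  π1 = {{0,4},{1,2},{3,5},{6},{7}}
  π2 = {{0},{1,2},{3,5},{4},{6},{7}}
stable after 3 split(s): 6 block(s)
[5]={3,5}  [4]={4}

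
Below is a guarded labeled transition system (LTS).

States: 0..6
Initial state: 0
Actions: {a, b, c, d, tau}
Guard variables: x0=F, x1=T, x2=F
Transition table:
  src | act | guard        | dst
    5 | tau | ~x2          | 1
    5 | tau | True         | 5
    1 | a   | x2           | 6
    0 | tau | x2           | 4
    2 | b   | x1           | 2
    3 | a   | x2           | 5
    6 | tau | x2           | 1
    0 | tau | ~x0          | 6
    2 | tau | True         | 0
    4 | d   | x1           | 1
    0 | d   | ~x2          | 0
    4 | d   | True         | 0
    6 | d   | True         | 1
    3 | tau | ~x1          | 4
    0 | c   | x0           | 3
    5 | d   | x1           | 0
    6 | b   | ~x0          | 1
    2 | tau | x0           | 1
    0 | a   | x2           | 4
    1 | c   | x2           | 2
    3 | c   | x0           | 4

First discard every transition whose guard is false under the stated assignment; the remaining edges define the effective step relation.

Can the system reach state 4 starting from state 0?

After dropping false guards: 11 live edges.
Layer 0: {0}
Layer 1: {6}  total {0,6}
Layer 2: {1}  total {0,1,6}
R = {0,1,6}

Answer: UNREACHABLE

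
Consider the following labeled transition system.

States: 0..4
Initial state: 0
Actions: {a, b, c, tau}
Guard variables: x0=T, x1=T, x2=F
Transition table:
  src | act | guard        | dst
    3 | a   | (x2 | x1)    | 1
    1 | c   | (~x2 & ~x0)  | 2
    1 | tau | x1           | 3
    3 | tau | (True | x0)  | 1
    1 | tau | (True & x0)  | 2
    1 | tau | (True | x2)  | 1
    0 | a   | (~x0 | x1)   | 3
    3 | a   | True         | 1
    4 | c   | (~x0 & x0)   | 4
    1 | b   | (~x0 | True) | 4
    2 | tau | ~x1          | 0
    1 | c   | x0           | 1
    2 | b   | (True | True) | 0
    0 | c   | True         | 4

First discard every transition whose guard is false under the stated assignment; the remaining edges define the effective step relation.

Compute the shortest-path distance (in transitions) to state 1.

Answer: 2

Analysis:
Breadth-first toward 1:
  Layer 0: {0}
  Layer 1: {3,4}
  Layer 2: {1}
1 enters at depth 2; path a·a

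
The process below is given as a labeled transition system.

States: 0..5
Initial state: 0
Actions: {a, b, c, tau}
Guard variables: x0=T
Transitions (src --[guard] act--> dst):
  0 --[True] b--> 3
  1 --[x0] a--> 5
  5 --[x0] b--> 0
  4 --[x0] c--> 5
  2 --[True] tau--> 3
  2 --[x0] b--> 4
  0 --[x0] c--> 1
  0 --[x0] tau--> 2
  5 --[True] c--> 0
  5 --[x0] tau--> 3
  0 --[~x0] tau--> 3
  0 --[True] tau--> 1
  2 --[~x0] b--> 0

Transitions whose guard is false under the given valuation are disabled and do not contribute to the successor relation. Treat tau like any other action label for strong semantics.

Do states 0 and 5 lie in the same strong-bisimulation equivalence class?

Refine partition for ~:
  π0 = {{0,1,2,3,4,5}}
  π1 = {{0,5},{1},{2},{3},{4}}
  π2 = {{0},{1},{2},{3},{4},{5}}
stable after 3 split(s): 6 block(s)
class of 0: {0}; class of 5: {5}

Answer: NOT BISIMILAR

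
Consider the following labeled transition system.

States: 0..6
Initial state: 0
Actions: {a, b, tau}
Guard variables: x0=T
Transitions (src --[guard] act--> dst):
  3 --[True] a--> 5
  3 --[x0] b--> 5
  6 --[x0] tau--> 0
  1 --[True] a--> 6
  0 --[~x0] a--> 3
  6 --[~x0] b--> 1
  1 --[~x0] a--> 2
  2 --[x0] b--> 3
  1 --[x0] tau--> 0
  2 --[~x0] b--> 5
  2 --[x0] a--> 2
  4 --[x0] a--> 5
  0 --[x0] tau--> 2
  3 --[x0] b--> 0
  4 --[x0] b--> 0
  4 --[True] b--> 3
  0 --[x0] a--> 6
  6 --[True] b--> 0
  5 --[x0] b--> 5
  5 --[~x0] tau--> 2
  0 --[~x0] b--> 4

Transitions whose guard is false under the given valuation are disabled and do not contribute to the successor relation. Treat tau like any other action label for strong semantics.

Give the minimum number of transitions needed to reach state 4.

BFS to 4:
  Layer 0: {0}
  Layer 1: {2,6}
  Layer 2: {3}
  Layer 3: {5}
4 never appears.

Answer: UNREACHABLE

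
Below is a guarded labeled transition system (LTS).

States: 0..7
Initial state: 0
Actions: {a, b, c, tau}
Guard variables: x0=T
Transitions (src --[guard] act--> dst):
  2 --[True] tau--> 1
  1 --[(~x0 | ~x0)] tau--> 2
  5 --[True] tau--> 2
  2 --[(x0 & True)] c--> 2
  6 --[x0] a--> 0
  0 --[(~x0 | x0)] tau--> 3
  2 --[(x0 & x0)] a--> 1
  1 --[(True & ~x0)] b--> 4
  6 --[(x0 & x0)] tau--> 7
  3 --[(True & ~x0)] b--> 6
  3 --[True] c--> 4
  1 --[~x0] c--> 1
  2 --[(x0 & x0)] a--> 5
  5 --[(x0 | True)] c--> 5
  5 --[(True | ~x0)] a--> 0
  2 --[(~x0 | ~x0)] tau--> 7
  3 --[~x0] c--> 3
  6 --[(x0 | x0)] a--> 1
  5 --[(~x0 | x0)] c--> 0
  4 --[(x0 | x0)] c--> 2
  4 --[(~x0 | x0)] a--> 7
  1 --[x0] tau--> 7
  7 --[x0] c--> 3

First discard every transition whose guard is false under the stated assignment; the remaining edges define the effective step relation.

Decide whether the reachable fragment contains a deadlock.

Answer: DEADLOCK-FREE

Analysis:
Reachable = {0,1,2,3,4,5,7}
  0: tau→3  [1 out]
  1: tau→7  [1 out]
  2: a→1  a→5  c→2  tau→1  [4 out]
  3: c→4  [1 out]
  4: a→7  c→2  [2 out]
  5: a→0  c→0  c→5  tau→2  [4 out]
  7: c→3  [1 out]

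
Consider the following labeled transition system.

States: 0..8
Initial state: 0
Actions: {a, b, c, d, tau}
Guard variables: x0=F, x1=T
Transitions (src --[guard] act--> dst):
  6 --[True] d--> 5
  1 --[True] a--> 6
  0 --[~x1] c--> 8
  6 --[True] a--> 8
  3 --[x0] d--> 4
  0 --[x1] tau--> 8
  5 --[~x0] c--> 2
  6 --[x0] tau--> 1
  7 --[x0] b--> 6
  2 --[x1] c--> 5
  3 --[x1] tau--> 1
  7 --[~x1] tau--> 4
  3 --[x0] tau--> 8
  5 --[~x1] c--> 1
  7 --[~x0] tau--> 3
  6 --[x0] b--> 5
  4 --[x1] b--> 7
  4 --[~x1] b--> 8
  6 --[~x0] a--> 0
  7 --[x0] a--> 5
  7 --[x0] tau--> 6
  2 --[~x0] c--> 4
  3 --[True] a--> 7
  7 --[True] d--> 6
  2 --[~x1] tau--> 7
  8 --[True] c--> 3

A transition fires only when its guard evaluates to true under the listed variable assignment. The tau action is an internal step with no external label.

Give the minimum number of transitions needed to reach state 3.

Answer: 2

Analysis:
BFS to 3:
  Layer 0: {0}
  Layer 1: {8}
  Layer 2: {3}
first hit 3 at d=2 via tau·c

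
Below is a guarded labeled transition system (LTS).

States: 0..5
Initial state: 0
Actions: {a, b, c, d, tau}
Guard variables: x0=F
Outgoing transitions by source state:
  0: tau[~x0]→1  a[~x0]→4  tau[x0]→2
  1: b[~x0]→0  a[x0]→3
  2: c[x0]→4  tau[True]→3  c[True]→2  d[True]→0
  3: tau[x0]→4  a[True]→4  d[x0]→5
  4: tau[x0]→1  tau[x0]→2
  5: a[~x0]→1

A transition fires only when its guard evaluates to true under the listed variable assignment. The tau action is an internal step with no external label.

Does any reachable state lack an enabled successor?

Answer: DEADLOCK at state 4

Analysis:
Reachable = {0,1,4}
  0: a→4  tau→1  [2 out]
  1: b→0  [1 out]
  4: ∅  [STUCK]
trace reaching 4: a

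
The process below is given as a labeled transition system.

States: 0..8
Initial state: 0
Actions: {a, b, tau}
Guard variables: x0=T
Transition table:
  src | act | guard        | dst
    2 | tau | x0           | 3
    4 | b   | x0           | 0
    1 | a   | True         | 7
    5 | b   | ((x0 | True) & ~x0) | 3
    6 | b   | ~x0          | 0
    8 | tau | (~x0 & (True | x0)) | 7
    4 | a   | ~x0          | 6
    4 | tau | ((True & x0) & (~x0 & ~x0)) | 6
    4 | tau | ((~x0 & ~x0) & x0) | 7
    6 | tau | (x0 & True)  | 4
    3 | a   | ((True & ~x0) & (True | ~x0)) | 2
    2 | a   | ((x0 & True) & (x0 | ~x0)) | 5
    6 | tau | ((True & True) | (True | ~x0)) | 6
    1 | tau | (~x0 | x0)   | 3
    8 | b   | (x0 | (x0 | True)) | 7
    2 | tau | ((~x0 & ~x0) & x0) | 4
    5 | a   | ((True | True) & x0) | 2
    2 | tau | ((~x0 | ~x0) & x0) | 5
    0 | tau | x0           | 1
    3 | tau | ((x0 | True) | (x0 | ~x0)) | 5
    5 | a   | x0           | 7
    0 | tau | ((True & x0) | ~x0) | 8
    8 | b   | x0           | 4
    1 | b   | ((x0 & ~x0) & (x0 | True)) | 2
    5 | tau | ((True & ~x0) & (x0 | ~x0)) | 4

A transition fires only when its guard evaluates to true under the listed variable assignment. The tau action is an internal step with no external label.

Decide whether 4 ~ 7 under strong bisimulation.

Compute ~ classes (split until stable):
  round 0: {{0,1,2,3,4,5,6,7,8}}
  round 1: {{0,3,6},{1,2},{4,8},{5},{7}}
  round 2: {{0},{1},{2},{3},{4},{5},{6},{7},{8}}
Fixed point at round 3; 9 class(es).
4∈{4}, 7∈{7}

Answer: NOT BISIMILAR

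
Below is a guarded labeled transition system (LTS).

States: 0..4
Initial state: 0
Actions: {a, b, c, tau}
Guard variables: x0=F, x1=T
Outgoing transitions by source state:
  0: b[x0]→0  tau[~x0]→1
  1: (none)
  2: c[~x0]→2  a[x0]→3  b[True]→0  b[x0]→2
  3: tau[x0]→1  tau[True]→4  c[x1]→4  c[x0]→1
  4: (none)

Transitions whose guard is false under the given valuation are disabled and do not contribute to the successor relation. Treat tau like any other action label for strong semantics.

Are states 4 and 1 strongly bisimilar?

Compute ~ classes (split until stable):
  π0 = {{0,1,2,3,4}}
  π1 = {{0},{1,4},{2},{3}}
4 equivalence class(es) (converged in 2)
class of 4: {1,4}; class of 1: {1,4}

Answer: BISIMILAR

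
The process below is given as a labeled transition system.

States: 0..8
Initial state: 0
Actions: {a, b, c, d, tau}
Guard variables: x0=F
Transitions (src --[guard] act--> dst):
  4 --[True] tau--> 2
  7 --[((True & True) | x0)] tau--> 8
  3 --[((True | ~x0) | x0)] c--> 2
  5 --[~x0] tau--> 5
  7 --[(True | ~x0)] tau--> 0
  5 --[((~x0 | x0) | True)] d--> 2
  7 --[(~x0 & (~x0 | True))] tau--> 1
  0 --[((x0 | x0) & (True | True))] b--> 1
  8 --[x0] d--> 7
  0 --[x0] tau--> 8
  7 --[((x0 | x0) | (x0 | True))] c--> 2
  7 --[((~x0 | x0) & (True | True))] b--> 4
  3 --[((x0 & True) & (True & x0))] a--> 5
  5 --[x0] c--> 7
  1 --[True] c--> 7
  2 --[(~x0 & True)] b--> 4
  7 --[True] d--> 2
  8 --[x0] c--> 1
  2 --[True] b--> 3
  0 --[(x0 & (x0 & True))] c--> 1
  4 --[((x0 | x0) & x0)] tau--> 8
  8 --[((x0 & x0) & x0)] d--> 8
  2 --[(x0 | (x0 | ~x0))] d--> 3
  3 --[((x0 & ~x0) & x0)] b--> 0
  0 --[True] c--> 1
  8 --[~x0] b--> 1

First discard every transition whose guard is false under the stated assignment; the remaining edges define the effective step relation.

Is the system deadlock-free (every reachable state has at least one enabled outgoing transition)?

Reach set: {0,1,2,3,4,7,8}
  0: c→1  [deg 1]
  1: c→7  [deg 1]
  2: b→3  b→4  d→3  [deg 3]
  3: c→2  [deg 1]
  4: tau→2  [deg 1]
  7: b→4  c→2  d→2  tau→0  tau→1  tau→8  [deg 6]
  8: b→1  [deg 1]

Answer: DEADLOCK-FREE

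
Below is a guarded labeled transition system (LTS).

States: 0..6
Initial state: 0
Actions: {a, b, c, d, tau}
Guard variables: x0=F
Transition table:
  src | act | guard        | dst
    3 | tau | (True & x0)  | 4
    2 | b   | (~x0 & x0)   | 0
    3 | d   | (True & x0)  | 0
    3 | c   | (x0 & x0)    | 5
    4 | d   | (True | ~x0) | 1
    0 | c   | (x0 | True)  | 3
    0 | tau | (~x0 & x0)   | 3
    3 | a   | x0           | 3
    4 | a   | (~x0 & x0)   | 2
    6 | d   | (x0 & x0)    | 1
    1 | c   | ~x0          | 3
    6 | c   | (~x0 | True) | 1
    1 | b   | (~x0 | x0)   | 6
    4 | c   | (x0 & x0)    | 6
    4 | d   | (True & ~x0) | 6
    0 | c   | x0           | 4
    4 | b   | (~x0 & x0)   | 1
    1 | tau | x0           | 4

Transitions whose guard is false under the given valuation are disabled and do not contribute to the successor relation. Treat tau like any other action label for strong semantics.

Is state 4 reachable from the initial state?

Guard filter leaves 6 enabled edge(s).
Layer 0: {0}
Layer 1: {3}  total {0,3}
Reach set: {0,3}

Answer: UNREACHABLE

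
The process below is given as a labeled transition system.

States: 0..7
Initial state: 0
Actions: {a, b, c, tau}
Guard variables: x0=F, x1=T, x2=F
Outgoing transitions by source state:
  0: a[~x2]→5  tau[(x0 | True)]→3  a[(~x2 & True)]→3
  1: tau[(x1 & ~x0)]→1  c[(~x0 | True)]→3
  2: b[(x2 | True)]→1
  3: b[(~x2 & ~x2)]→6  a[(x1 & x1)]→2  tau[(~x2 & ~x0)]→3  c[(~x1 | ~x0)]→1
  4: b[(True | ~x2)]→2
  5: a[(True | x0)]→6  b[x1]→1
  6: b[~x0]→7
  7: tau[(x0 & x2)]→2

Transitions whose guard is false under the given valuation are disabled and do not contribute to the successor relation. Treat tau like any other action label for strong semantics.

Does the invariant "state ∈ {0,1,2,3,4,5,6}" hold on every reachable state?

Safe = {0,1,2,3,4,5,6}
Reach set: {0,1,2,3,5,6,7}
  0: ok
  1: ok
  2: ok
  3: ok
  5: ok
  6: ok
  7: outside
reach 7 via a·b·b — violates

Answer: INVARIANT VIOLATED at state 7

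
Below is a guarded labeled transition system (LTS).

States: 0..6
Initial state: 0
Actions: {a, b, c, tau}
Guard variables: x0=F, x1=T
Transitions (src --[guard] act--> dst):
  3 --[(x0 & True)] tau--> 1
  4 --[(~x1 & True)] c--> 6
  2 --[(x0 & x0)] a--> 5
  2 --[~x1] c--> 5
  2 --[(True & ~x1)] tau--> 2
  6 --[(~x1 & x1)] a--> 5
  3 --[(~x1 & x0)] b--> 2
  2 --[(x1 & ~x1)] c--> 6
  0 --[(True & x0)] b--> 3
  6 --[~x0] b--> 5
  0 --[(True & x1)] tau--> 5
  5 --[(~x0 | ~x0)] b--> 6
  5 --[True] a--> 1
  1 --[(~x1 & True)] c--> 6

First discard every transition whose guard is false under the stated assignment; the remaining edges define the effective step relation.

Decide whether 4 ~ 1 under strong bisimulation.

Answer: BISIMILAR

Working:
Bisimulation quotient by refinement:
  P[0] = {{0,1,2,3,4,5,6}}
  P[1] = {{0},{1,2,3,4},{5},{6}}
Fixed point at round 2; 4 class(es).
class of 4: {1,2,3,4}; class of 1: {1,2,3,4}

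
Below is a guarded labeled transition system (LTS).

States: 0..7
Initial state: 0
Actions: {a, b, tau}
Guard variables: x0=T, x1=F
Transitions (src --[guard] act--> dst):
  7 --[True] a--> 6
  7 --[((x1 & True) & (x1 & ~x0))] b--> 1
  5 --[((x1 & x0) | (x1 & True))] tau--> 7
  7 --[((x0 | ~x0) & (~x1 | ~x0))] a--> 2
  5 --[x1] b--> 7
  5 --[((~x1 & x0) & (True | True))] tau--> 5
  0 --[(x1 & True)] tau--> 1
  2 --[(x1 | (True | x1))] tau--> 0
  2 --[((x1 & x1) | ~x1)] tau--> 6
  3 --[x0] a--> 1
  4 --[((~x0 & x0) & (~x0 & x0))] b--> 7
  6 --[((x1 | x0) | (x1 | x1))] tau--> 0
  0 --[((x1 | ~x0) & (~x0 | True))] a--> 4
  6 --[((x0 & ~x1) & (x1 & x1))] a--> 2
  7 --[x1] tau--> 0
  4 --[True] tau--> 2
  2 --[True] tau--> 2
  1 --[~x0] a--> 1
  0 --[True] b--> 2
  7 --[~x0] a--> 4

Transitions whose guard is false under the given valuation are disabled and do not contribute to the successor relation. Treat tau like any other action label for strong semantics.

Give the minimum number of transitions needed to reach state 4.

BFS to 4:
  Layer 0: {0}
  Layer 1: {2}
  Layer 2: {6}
4 never appears.

Answer: UNREACHABLE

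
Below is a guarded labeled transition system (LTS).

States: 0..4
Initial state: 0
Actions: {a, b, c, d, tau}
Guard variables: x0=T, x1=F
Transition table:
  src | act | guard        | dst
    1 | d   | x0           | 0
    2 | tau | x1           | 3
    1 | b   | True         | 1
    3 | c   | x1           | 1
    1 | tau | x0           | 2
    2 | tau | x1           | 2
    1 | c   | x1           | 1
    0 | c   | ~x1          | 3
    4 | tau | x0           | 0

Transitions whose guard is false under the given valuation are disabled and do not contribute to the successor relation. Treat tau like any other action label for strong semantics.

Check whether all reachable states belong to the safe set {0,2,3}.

Answer: INVARIANT HOLDS

Working:
Allowed set {0,2,3}
R = {0,3}
  0: ✓
  3: ✓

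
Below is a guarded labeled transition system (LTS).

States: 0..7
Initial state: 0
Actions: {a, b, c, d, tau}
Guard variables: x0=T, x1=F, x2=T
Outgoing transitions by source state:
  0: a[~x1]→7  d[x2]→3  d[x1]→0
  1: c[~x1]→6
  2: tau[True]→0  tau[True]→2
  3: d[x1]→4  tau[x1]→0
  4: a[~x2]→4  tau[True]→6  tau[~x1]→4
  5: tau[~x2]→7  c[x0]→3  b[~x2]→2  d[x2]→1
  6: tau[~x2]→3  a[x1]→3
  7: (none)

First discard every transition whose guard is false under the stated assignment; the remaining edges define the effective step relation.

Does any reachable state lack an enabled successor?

Answer: DEADLOCK at state 3

Working:
R = {0,3,7}
  0: a→7  d→3  [deg 2]
  3: ∅  [deadlock]
  7: ∅  [deadlock]
witness 3: d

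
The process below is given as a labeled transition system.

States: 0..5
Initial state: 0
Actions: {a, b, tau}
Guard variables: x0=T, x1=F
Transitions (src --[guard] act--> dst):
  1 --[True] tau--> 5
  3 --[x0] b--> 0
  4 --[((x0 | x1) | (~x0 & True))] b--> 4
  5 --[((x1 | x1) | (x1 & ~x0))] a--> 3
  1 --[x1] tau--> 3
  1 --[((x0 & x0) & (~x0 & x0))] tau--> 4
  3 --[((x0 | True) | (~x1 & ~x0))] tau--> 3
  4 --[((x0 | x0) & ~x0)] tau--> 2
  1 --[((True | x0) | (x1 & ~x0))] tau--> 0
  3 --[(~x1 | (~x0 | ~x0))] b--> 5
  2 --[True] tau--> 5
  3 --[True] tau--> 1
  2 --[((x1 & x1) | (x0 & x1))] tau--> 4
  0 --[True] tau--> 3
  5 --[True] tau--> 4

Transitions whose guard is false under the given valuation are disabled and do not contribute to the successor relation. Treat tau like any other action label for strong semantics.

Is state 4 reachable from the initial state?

10 transition(s) survive guard evaluation.
Layer 0: {0}
Layer 1: {3}  now seen {0,3}
Layer 2: {1,5}  now seen {0,1,3,5}
Layer 3: {4}  now seen {0,1,3,4,5}
Reachable = {0,1,3,4,5}
witness 4: tau·b·tau

Answer: REACHABLE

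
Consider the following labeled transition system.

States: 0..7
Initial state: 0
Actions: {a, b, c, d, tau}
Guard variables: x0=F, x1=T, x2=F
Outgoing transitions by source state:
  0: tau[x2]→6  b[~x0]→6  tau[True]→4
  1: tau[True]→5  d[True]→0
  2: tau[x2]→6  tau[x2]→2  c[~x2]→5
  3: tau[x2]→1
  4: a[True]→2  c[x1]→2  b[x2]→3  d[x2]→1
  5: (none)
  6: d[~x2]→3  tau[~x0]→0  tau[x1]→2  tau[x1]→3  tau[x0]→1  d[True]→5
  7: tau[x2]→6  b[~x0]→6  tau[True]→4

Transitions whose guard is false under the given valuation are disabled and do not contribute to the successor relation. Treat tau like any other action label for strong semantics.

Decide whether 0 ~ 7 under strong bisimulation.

Answer: BISIMILAR

Analysis:
Refine partition for ~:
  π0 = {{0,1,2,3,4,5,6,7}}
  π1 = {{0,7},{1,6},{2},{3,5},{4}}
  π2 = {{0,7},{1},{2},{3,5},{4},{6}}
stable after 3 split(s): 6 block(s)
0∈{0,7}, 7∈{0,7}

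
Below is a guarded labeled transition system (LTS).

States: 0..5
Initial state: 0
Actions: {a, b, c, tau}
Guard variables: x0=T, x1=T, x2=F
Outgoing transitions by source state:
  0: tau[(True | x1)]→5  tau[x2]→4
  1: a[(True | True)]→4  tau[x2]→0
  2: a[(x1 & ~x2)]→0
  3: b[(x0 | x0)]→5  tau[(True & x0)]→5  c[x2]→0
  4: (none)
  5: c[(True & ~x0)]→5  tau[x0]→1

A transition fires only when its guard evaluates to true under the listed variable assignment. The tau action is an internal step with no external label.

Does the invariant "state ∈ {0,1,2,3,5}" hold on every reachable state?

Answer: INVARIANT VIOLATED at state 4

Analysis:
Inv-set: {0,1,2,3,5}
R = {0,1,4,5}
  0: ✓
  1: ✓
  4: outside
  5: ✓
witness against invariant: tau·tau·a → 4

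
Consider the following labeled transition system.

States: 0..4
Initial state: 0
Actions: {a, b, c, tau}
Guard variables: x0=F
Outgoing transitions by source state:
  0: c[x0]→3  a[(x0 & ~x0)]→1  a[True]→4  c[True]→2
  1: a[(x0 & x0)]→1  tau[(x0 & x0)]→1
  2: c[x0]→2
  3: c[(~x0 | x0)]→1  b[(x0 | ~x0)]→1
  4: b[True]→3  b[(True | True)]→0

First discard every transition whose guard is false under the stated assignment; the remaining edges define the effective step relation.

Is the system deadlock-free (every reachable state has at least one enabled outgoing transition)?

R = {0,1,2,3,4}
  0: a→4  c→2  [2 out]
  1: ∅  [deadlock]
  2: ∅  [deadlock]
  3: b→1  c→1  [2 out]
  4: b→0  b→3  [2 out]
Path to 1: a·b·c

Answer: DEADLOCK at state 1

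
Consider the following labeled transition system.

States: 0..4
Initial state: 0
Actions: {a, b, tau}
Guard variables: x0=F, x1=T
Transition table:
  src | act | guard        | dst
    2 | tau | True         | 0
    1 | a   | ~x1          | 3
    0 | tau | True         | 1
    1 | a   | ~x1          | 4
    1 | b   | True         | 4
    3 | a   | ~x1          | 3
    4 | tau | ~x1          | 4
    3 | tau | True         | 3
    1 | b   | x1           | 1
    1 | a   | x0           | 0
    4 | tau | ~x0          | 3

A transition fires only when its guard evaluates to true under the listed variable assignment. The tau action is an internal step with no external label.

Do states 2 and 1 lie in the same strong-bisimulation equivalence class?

Answer: NOT BISIMILAR

Trace:
Bisimulation quotient by refinement:
  P[0] = {{0,1,2,3,4}}
  P[1] = {{0,2,3,4},{1}}
  P[2] = {{0},{1},{2,3,4}}
  P[3] = {{0},{1},{2},{3,4}}
4 equivalence class(es) (converged in 4)
2∈{2}, 1∈{1}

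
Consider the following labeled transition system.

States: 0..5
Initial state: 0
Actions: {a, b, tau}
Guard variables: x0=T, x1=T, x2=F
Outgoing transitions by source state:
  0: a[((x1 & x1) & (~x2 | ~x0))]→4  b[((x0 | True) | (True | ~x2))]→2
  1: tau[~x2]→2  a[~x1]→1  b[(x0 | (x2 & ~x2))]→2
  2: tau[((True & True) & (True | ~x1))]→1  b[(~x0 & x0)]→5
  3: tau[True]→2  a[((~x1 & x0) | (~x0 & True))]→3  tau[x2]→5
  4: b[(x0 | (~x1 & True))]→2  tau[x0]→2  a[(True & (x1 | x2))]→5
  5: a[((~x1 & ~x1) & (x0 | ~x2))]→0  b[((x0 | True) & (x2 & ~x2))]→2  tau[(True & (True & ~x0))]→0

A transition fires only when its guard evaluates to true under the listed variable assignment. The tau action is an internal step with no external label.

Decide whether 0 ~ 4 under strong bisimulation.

Compute ~ classes (split until stable):
  π0 = {{0,1,2,3,4,5}}
  π1 = {{0},{1},{2,3},{4},{5}}
  π2 = {{0},{1},{2},{3},{4},{5}}
stable after 3 split(s): 6 block(s)
0∈{0}, 4∈{4}

Answer: NOT BISIMILAR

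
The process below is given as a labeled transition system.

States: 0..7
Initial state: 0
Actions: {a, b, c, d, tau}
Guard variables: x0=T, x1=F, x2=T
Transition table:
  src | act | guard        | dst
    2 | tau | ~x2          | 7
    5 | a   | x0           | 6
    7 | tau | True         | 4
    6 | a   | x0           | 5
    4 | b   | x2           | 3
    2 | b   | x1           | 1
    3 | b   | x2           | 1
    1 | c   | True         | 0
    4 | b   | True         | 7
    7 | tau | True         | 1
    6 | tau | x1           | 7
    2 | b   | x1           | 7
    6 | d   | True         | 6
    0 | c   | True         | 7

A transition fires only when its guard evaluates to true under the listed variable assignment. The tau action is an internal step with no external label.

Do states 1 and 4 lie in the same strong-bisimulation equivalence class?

Answer: NOT BISIMILAR

Working:
Refine partition for ~:
  P[0] = {{0,1,2,3,4,5,6,7}}
  P[1] = {{0,1},{2},{3,4},{5},{6},{7}}
  P[2] = {{0},{1},{2},{3},{4},{5},{6},{7}}
8 equivalence class(es) (converged in 3)
1∈{1}, 4∈{4}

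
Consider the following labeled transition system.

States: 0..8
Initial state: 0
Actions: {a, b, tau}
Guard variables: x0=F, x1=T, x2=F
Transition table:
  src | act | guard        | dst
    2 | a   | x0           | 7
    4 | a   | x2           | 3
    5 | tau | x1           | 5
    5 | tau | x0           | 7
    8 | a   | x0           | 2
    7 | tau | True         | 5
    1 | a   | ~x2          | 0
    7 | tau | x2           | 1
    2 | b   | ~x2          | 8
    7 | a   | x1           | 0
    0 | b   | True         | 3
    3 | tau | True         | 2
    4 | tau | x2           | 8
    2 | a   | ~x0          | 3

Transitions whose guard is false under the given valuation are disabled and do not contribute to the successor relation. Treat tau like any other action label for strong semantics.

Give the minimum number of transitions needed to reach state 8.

Answer: 3

Analysis:
BFS to 8:
  L0 = {0}
  L1 = {3}
  L2 = {2}
  L3 = {8}
first hit 8 at d=3 via b·tau·b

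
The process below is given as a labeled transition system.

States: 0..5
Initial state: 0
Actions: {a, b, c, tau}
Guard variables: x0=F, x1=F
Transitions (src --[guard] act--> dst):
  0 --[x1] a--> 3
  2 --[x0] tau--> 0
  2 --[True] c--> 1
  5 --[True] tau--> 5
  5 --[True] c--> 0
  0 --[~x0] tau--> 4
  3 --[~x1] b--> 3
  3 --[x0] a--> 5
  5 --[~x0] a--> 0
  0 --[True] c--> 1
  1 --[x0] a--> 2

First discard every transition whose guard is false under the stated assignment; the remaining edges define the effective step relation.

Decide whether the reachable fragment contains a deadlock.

Reachable = {0,1,4}
  0: c→1  tau→4  [2 out]
  1: ∅  [no exit]
  4: ∅  [no exit]
trace reaching 1: c

Answer: DEADLOCK at state 1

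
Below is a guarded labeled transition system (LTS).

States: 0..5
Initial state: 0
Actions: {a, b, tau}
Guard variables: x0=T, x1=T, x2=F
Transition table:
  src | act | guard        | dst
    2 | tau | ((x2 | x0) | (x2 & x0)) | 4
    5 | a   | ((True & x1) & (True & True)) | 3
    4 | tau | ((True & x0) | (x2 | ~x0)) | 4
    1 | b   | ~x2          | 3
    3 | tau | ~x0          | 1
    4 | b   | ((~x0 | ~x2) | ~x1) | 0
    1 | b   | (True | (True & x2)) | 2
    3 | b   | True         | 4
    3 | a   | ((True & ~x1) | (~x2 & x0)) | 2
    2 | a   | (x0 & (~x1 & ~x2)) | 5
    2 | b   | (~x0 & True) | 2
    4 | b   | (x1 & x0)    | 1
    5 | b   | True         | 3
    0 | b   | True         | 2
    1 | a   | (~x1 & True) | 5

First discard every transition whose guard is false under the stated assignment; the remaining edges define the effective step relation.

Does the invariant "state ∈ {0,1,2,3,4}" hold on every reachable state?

Answer: INVARIANT HOLDS

Working:
Allowed set {0,1,2,3,4}
Reachable = {0,1,2,3,4}
  0: safe
  1: safe
  2: safe
  3: safe
  4: safe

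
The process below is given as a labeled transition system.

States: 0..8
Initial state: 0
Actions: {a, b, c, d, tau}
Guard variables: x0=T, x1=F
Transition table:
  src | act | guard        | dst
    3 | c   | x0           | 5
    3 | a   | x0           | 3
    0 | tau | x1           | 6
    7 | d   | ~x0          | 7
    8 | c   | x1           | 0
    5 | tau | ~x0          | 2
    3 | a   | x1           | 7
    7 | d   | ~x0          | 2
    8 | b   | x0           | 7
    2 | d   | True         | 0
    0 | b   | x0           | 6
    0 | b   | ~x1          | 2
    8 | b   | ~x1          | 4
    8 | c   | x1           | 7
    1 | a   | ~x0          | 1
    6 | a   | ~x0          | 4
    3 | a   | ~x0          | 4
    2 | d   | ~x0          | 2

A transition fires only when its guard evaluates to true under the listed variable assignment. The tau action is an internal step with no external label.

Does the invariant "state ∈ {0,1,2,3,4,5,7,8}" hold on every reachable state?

Answer: INVARIANT VIOLATED at state 6

Analysis:
Inv-set: {0,1,2,3,4,5,7,8}
Reach set: {0,2,6}
  0: ok
  2: ok
  6: ✗ unsafe
witness against invariant: b → 6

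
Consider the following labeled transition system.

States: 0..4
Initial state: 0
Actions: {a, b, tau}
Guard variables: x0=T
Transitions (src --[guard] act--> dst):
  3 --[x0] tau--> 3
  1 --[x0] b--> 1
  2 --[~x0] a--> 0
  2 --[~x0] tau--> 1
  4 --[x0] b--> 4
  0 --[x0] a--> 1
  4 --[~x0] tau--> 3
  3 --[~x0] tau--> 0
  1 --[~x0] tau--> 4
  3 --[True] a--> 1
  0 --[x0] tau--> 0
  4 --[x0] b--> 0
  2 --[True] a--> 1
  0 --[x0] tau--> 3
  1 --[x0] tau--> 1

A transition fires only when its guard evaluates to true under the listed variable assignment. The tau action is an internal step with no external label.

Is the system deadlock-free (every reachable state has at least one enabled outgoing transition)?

Answer: DEADLOCK-FREE

Trace:
R = {0,1,3}
  0: a→1  tau→0  tau→3  [3 out]
  1: b→1  tau→1  [2 out]
  3: a→1  tau→3  [2 out]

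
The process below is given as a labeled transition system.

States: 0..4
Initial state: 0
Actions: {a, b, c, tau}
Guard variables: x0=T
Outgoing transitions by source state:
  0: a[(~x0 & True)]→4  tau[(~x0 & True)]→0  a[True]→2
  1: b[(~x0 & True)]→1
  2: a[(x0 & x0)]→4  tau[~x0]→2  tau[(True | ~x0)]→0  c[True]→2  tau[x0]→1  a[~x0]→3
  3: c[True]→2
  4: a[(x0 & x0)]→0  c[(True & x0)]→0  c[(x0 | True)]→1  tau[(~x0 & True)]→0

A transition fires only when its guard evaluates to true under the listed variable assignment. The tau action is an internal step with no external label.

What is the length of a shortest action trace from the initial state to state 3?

Answer: UNREACHABLE

Analysis:
Layered search for 3:
  depth 0: {0}
  depth 1: {2}
  depth 2: {1,4}
3 never appears.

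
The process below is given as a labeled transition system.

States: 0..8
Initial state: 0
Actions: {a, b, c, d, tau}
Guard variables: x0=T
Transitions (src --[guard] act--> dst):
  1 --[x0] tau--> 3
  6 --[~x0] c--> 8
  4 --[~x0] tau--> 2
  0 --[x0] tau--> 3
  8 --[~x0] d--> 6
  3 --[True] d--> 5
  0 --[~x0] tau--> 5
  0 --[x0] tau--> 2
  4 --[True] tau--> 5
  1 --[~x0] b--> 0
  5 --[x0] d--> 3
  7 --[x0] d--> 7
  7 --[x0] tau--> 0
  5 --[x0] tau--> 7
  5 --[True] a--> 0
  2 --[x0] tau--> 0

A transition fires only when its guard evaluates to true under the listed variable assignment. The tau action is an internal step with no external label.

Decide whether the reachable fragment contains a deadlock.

Reachable = {0,2,3,5,7}
  0: tau→2  tau→3  [2 exit(s)]
  2: tau→0  [1 exit(s)]
  3: d→5  [1 exit(s)]
  5: a→0  d→3  tau→7  [3 exit(s)]
  7: d→7  tau→0  [2 exit(s)]

Answer: DEADLOCK-FREE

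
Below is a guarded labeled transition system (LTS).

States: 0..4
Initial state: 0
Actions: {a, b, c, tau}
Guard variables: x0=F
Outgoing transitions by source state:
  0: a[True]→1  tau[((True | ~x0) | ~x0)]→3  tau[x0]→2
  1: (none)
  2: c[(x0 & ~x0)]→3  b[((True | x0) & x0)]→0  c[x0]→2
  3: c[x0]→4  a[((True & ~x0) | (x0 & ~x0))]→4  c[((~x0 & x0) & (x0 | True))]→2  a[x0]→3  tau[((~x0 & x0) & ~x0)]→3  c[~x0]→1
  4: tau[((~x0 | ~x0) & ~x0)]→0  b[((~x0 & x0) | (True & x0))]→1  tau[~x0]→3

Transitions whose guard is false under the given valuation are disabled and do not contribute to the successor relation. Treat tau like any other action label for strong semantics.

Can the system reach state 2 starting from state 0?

6 transition(s) survive guard evaluation.
Layer 0: {0}
Layer 1: {1,3}  now seen {0,1,3}
Layer 2: {4}  now seen {0,1,3,4}
Reachable = {0,1,3,4}

Answer: UNREACHABLE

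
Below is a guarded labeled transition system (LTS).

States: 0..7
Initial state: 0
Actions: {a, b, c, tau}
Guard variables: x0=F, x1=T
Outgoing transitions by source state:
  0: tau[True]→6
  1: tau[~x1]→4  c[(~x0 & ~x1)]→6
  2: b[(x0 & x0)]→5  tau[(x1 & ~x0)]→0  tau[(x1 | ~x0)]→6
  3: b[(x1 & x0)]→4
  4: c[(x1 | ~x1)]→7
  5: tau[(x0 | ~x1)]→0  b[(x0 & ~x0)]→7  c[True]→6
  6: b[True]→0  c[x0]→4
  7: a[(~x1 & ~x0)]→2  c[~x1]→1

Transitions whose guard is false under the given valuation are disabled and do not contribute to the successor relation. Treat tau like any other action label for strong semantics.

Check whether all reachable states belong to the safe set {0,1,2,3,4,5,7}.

Answer: INVARIANT VIOLATED at state 6

Trace:
Safe = {0,1,2,3,4,5,7}
R = {0,6}
  0: safe
  6: ✗ unsafe
reach 6 via tau — violates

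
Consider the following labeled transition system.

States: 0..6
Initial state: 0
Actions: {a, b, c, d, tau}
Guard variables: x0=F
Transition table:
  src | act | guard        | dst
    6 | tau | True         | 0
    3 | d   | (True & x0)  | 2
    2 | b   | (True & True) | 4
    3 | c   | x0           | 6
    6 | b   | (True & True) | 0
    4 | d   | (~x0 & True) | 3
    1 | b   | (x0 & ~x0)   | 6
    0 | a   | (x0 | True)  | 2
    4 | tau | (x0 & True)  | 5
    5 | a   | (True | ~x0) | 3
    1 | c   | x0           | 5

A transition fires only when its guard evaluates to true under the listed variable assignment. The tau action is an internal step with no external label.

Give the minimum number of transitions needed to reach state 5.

BFS to 5:
  Layer 0: {0}
  Layer 1: {2}
  Layer 2: {4}
  Layer 3: {3}
5 never appears.

Answer: UNREACHABLE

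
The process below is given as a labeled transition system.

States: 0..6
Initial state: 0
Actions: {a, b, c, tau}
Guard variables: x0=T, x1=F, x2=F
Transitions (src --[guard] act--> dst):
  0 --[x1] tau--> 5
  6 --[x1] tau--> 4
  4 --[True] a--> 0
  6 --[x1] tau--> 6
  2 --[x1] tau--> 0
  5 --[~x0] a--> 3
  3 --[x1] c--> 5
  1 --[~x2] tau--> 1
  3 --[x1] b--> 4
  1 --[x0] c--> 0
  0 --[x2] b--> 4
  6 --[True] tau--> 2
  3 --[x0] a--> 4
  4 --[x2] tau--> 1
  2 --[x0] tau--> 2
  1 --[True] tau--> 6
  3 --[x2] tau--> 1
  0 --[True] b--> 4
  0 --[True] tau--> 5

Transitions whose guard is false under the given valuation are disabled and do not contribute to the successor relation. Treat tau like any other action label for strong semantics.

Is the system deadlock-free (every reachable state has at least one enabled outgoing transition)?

R = {0,4,5}
  0: b→4  tau→5  [deg 2]
  4: a→0  [deg 1]
  5: ∅  [deadlock]
witness 5: tau

Answer: DEADLOCK at state 5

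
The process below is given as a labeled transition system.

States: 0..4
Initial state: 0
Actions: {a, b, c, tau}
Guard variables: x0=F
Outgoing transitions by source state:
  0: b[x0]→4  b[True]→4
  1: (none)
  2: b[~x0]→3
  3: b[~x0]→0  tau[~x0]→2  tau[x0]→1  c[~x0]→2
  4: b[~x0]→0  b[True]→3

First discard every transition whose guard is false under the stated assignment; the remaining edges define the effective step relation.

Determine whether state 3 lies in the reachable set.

Guard filter leaves 7 enabled edge(s).
L0 = {0}
L1 = {4}  total {0,4}
L2 = {3}  total {0,3,4}
L3 = {2}  total {0,2,3,4}
Reach set: {0,2,3,4}
witness 3: b·b

Answer: REACHABLE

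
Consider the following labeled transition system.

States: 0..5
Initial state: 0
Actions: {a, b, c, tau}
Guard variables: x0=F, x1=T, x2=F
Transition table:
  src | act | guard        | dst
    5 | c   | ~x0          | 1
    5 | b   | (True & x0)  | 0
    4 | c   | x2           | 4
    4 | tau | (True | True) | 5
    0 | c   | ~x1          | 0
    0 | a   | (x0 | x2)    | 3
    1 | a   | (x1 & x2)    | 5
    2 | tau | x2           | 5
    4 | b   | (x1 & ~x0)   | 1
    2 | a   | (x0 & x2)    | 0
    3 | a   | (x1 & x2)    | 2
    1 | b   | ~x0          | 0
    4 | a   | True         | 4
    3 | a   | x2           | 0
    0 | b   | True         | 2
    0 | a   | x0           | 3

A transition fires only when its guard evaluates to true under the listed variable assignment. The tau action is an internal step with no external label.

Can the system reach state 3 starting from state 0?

Guard filter leaves 6 enabled edge(s).
depth 0: {0}
depth 1: {2}  total {0,2}
R = {0,2}

Answer: UNREACHABLE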